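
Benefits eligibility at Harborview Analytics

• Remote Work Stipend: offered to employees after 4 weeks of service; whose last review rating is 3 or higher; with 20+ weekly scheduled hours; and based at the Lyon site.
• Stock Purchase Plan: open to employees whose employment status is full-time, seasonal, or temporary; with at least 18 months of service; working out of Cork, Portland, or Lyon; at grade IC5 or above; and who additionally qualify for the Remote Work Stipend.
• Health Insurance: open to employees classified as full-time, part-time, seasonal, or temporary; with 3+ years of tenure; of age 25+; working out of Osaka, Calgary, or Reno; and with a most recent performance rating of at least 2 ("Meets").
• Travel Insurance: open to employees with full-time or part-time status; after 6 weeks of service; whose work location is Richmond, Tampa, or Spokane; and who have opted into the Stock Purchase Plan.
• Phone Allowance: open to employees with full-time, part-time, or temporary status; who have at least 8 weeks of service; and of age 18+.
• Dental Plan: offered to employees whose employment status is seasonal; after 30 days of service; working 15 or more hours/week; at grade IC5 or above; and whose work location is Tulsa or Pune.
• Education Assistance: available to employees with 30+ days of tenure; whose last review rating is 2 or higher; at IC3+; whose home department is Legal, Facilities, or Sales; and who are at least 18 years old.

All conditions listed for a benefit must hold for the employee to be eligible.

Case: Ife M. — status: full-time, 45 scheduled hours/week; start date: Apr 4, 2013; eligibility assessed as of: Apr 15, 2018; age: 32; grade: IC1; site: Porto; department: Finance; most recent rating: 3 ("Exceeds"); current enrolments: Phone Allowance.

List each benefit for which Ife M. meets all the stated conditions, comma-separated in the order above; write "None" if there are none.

Phone Allowance

Service from Apr 4, 2013 to Apr 15, 2018: 1837 days.
Remote Work Stipend — service 1837 days ≥ 4 weeks (≈28 days) ✓; rating 3 ≥ 3 ✓; 45 hrs/wk ≥ 20 ✓; site Porto ✗ (not Lyon) → not eligible.
Stock Purchase Plan — status full-time ✓; service 1837 days ≥ 18 months (≈540 days) ✓; site Porto ✗ (not Cork, Portland, or Lyon) → not eligible.
Health Insurance — status full-time ✓; service 1837 days ≥ 3 years (≈1095 days) ✓; age 32 ≥ 25 ✓; site Porto ✗ (not Osaka, Calgary, or Reno) → not eligible.
Travel Insurance — status full-time ✓; service 1837 days ≥ 6 weeks (≈42 days) ✓; site Porto ✗ (not Richmond, Tampa, or Spokane) → not eligible.
Phone Allowance — status full-time ✓; service 1837 days ≥ 8 weeks (≈56 days) ✓; age 32 ≥ 18 ✓ → eligible.
Dental Plan — status full-time ✗ (requires seasonal) → not eligible.
Education Assistance — service 1837 days ≥ 30 days ✓; rating 3 ≥ 2 ✓; grade IC1 < IC3 ✗ → not eligible.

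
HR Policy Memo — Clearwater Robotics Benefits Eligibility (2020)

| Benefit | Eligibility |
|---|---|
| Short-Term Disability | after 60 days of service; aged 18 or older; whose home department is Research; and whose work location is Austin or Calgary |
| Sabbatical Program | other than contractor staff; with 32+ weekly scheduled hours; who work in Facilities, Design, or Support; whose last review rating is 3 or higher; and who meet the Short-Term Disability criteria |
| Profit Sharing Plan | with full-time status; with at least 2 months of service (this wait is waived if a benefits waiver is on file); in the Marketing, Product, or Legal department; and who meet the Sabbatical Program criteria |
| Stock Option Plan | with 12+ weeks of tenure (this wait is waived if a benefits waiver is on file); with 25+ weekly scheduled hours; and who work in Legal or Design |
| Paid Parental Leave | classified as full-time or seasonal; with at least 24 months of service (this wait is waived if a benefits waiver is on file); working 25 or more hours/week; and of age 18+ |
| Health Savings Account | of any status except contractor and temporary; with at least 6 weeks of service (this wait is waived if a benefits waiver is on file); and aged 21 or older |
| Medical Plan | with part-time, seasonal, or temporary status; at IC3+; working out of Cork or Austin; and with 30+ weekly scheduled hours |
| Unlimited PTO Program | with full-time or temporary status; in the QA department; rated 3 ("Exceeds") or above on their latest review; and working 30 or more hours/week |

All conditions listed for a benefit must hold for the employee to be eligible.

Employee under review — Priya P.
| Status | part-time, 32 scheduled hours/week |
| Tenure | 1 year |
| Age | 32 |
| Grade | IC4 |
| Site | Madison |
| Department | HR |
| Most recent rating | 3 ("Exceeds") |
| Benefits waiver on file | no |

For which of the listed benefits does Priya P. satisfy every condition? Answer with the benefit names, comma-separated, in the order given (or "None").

Short-Term Disability — service 1 year ≥ 60 days ✓; age 32 ≥ 18 ✓; dept HR ✗ → not eligible.
Sabbatical Program — status part-time ✓ (not excluded); 32 hrs/wk ≥ 32 ✓; dept HR ✗ → not eligible.
Profit Sharing Plan — status part-time ✗ (requires full-time) → not eligible.
Stock Option Plan — no waiver, service 1 year ≥ 12 weeks (≈84 days) ✓; 32 hrs/wk ≥ 25 ✓; dept HR ✗ → not eligible.
Paid Parental Leave — status part-time ✗ (requires full-time or seasonal) → not eligible.
Health Savings Account — status part-time ✓ (not excluded); no waiver, service 1 year ≥ 6 weeks (≈42 days) ✓; age 32 ≥ 21 ✓ → eligible.
Medical Plan — status part-time ✓; grade IC4 ≥ IC3 ✓; site Madison ✗ (not Cork or Austin) → not eligible.
Unlimited PTO Program — status part-time ✗ (requires full-time or temporary) → not eligible.

Health Savings Account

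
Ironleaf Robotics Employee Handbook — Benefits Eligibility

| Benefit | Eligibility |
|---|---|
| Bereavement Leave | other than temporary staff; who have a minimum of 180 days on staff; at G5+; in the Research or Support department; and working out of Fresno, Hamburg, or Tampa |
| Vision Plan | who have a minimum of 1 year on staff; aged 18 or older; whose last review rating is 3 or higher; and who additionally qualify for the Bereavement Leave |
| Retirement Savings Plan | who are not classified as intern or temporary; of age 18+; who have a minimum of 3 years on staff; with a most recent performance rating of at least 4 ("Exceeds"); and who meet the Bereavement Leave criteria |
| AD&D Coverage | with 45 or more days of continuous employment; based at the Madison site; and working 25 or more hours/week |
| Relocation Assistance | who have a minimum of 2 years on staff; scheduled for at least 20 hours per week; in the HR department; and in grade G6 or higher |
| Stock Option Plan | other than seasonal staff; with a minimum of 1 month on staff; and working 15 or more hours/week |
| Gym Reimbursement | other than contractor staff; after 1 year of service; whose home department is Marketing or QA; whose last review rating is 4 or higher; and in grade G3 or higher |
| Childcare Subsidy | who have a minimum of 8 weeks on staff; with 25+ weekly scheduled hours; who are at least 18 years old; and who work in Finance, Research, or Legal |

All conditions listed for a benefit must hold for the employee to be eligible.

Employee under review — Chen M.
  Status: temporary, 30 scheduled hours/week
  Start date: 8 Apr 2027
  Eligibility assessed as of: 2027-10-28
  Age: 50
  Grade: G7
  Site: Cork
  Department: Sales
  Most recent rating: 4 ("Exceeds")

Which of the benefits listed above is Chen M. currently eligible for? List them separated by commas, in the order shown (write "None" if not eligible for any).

Service from 8 Apr 2027 to 2027-10-28: 203 days.
Bereavement Leave — status temporary ✗ (excluded) → not eligible.
Vision Plan — service 203 days < 1 year (≈365 days) ✗ → not eligible.
Retirement Savings Plan — status temporary ✗ (excluded) → not eligible.
AD&D Coverage — service 203 days ≥ 45 days ✓; site Cork ✗ (not Madison) → not eligible.
Relocation Assistance — service 203 days < 2 years (≈730 days) ✗ → not eligible.
Stock Option Plan — status temporary ✓ (not excluded); service 203 days ≥ 1 month (≈30 days) ✓; 30 hrs/wk ≥ 15 ✓ → eligible.
Gym Reimbursement — status temporary ✓ (not excluded); service 203 days < 1 year (≈365 days) ✗ → not eligible.
Childcare Subsidy — service 203 days ≥ 8 weeks (≈56 days) ✓; 30 hrs/wk ≥ 25 ✓; age 50 ≥ 18 ✓; dept Sales ✗ → not eligible.

Stock Option Plan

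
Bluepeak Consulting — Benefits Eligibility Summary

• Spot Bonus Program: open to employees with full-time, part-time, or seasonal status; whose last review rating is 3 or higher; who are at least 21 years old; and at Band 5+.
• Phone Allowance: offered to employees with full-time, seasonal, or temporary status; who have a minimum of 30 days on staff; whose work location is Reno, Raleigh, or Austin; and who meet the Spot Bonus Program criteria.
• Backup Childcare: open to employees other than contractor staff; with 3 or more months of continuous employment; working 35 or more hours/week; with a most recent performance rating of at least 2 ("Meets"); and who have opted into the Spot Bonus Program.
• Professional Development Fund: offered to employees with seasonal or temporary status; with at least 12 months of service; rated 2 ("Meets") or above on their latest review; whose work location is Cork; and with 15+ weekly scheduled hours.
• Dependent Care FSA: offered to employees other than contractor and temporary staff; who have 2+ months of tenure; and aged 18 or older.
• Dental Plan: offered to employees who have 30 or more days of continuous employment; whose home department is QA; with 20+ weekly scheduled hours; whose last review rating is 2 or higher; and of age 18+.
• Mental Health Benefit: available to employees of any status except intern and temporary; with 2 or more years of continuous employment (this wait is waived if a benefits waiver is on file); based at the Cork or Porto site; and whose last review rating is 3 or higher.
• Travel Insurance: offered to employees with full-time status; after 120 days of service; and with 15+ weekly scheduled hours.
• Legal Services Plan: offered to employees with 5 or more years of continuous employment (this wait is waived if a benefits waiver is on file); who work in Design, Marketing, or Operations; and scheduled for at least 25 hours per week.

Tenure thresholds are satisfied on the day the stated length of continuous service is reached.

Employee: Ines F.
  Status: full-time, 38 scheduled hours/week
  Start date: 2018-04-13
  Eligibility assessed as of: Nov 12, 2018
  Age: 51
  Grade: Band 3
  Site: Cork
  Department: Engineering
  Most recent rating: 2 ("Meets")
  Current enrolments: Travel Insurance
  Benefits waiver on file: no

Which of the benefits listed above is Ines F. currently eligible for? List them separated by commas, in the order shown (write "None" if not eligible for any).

Service from 2018-04-13 to Nov 12, 2018: 213 days.
Spot Bonus Program — status full-time ✓; rating 2 < 3 ✗ → not eligible.
Phone Allowance — status full-time ✓; service 213 days ≥ 30 days ✓; site Cork ✗ (not Reno, Raleigh, or Austin) → not eligible.
Backup Childcare — status full-time ✓ (not excluded); service 213 days ≥ 3 months (≈90 days) ✓; 38 hrs/wk ≥ 35 ✓; rating 2 ≥ 2 ✓; not enrolled in Spot Bonus Program ✗ → not eligible.
Professional Development Fund — status full-time ✗ (requires seasonal or temporary) → not eligible.
Dependent Care FSA — status full-time ✓ (not excluded); service 213 days ≥ 2 months (≈60 days) ✓; age 51 ≥ 18 ✓ → eligible.
Dental Plan — service 213 days ≥ 30 days ✓; dept Engineering ✗ → not eligible.
Mental Health Benefit — status full-time ✓ (not excluded); no waiver, service 213 days < 2 years (≈730 days) ✗ → not eligible.
Travel Insurance — status full-time ✓; service 213 days ≥ 120 days ✓; 38 hrs/wk ≥ 15 ✓ → eligible.
Legal Services Plan — no waiver, service 213 days < 5 years (≈1825 days) ✗ → not eligible.

Dependent Care FSA, Travel Insurance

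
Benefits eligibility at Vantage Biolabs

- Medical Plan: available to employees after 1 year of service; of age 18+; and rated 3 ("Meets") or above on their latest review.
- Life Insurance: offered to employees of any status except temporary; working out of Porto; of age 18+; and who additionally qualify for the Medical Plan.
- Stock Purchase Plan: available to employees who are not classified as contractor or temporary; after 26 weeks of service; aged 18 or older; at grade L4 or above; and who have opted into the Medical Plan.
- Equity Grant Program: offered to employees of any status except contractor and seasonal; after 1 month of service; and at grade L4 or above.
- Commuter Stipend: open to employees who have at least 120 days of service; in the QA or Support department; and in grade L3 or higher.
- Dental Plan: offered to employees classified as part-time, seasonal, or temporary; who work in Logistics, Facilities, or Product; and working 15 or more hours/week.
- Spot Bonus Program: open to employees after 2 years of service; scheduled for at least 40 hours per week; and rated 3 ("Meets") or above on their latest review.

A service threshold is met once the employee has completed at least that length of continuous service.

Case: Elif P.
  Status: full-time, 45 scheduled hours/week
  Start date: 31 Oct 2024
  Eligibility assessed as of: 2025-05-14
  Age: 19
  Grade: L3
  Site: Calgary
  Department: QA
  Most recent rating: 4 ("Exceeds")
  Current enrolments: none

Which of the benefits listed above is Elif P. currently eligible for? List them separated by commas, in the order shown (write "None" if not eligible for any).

Service from 31 Oct 2024 to 2025-05-14: 195 days.
Medical Plan — service 195 days < 1 year (≈365 days) ✗ → not eligible.
Life Insurance — status full-time ✓ (not excluded); site Calgary ✗ (not Porto) → not eligible.
Stock Purchase Plan — status full-time ✓ (not excluded); service 195 days ≥ 26 weeks (≈182 days) ✓; age 19 ≥ 18 ✓; grade L3 < L4 ✗ → not eligible.
Equity Grant Program — status full-time ✓ (not excluded); service 195 days ≥ 1 month (≈30 days) ✓; grade L3 < L4 ✗ → not eligible.
Commuter Stipend — service 195 days ≥ 120 days ✓; dept QA ✓; grade L3 ≥ L3 ✓ → eligible.
Dental Plan — status full-time ✗ (requires part-time, seasonal, or temporary) → not eligible.
Spot Bonus Program — service 195 days < 2 years (≈730 days) ✗ → not eligible.

Commuter Stipend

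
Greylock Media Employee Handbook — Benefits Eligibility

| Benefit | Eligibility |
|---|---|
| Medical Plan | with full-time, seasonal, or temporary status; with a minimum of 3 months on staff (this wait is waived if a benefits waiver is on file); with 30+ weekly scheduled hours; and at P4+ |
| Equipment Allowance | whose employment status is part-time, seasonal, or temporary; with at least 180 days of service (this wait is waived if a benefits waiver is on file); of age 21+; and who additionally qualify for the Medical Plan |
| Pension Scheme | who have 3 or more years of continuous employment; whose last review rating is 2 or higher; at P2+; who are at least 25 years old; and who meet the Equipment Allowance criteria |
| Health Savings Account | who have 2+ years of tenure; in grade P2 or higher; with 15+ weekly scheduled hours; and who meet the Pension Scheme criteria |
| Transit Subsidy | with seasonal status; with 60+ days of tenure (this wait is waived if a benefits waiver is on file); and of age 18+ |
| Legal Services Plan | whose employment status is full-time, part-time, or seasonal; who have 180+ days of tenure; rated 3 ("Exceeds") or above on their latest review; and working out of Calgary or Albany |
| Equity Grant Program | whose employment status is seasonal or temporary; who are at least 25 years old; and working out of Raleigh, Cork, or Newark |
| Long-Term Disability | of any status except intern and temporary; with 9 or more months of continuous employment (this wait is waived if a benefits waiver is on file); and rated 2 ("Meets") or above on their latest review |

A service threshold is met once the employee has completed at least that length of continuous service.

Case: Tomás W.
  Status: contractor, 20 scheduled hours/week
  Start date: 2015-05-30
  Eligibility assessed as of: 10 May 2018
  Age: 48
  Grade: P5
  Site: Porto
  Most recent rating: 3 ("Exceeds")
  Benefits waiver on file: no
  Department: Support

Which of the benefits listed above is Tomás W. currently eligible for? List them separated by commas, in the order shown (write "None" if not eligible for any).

Service from 2015-05-30 to 10 May 2018: 1076 days.
Medical Plan — status contractor ✗ (requires full-time, seasonal, or temporary) → not eligible.
Equipment Allowance — status contractor ✗ (requires part-time, seasonal, or temporary) → not eligible.
Pension Scheme — service 1076 days < 3 years (≈1095 days) ✗ → not eligible.
Health Savings Account — service 1076 days ≥ 2 years (≈730 days) ✓; grade P5 ≥ P2 ✓; 20 hrs/wk ≥ 15 ✓; not eligible for Pension Scheme ✗ → not eligible.
Transit Subsidy — status contractor ✗ (requires seasonal) → not eligible.
Legal Services Plan — status contractor ✗ (requires full-time, part-time, or seasonal) → not eligible.
Equity Grant Program — status contractor ✗ (requires seasonal or temporary) → not eligible.
Long-Term Disability — status contractor ✓ (not excluded); no waiver, service 1076 days ≥ 9 months (≈270 days) ✓; rating 3 ≥ 2 ✓ → eligible.

Long-Term Disability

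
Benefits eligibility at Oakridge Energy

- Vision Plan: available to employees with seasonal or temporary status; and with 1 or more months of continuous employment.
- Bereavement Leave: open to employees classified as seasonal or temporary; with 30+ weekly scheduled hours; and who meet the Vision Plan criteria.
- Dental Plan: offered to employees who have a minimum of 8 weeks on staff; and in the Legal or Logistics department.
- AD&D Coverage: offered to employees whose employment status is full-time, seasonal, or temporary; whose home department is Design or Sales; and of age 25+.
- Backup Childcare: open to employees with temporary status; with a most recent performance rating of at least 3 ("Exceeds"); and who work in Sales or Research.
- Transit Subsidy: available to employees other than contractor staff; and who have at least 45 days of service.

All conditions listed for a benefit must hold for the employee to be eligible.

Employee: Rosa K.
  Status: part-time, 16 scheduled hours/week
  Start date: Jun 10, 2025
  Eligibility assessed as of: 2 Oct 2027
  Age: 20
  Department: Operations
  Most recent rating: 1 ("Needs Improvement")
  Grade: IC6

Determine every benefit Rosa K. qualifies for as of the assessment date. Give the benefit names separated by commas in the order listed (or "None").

Transit Subsidy

Service from Jun 10, 2025 to 2 Oct 2027: 844 days.
Vision Plan — status part-time ✗ (requires seasonal or temporary) → not eligible.
Bereavement Leave — status part-time ✗ (requires seasonal or temporary) → not eligible.
Dental Plan — service 844 days ≥ 8 weeks (≈56 days) ✓; dept Operations ✗ → not eligible.
AD&D Coverage — status part-time ✗ (requires full-time, seasonal, or temporary) → not eligible.
Backup Childcare — status part-time ✗ (requires temporary) → not eligible.
Transit Subsidy — status part-time ✓ (not excluded); service 844 days ≥ 45 days ✓ → eligible.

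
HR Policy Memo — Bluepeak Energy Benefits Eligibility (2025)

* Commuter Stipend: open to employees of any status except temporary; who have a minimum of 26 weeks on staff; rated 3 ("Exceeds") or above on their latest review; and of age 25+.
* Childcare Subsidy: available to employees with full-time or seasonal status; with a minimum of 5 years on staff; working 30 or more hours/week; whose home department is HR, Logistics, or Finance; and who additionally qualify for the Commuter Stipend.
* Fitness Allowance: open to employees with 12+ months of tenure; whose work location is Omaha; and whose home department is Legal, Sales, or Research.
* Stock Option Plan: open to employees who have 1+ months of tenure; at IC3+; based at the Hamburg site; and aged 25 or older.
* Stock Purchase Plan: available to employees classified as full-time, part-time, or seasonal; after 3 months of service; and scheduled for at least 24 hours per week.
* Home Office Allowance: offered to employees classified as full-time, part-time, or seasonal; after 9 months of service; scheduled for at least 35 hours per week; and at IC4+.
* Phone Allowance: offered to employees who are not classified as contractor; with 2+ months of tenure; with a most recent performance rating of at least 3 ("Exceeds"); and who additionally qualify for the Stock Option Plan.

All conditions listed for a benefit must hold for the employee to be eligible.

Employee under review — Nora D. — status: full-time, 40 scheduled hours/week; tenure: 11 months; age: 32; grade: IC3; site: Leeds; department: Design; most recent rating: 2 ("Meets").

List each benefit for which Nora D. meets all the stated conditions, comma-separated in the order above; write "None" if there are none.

Commuter Stipend — status full-time ✓ (not excluded); service 11 months ≥ 26 weeks (≈182 days) ✓; rating 2 < 3 ✗ → not eligible.
Childcare Subsidy — status full-time ✓; service 11 months < 5 years (≈1825 days) ✗ → not eligible.
Fitness Allowance — service 11 months < 12 months ✗ → not eligible.
Stock Option Plan — service 11 months ≥ 1 month ✓; grade IC3 ≥ IC3 ✓; site Leeds ✗ (not Hamburg) → not eligible.
Stock Purchase Plan — status full-time ✓; service 11 months ≥ 3 months ✓; 40 hrs/wk ≥ 24 ✓ → eligible.
Home Office Allowance — status full-time ✓; service 11 months ≥ 9 months ✓; 40 hrs/wk ≥ 35 ✓; grade IC3 < IC4 ✗ → not eligible.
Phone Allowance — status full-time ✓ (not excluded); service 11 months ≥ 2 months ✓; rating 2 < 3 ✗ → not eligible.

Stock Purchase Plan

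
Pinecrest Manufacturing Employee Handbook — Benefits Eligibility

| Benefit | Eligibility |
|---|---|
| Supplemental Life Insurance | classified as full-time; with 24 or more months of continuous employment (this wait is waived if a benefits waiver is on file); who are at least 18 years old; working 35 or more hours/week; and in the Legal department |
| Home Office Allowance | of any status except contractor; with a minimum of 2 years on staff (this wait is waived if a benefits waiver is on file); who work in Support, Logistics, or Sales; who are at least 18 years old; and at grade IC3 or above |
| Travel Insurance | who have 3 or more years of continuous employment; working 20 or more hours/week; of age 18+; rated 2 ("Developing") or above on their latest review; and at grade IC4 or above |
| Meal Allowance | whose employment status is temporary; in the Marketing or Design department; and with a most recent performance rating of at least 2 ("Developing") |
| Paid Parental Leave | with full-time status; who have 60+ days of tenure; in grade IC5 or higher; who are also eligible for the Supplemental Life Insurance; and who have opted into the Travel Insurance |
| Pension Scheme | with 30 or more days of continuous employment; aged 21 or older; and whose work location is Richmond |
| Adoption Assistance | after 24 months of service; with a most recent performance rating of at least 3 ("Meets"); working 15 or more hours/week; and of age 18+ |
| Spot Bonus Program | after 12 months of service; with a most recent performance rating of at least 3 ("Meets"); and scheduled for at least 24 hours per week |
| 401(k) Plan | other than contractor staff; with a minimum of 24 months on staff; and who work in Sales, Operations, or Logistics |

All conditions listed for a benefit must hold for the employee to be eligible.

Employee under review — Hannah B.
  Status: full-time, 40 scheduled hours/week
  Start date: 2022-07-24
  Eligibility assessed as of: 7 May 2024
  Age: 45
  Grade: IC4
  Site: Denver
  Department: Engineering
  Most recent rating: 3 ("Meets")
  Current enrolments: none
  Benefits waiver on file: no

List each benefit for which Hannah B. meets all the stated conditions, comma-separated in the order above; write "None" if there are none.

Service from 2022-07-24 to 7 May 2024: 653 days.
Supplemental Life Insurance — status full-time ✓; no waiver, service 653 days < 24 months (≈720 days) ✗ → not eligible.
Home Office Allowance — status full-time ✓ (not excluded); no waiver, service 653 days < 2 years (≈730 days) ✗ → not eligible.
Travel Insurance — service 653 days < 3 years (≈1095 days) ✗ → not eligible.
Meal Allowance — status full-time ✗ (requires temporary) → not eligible.
Paid Parental Leave — status full-time ✓; service 653 days ≥ 60 days ✓; grade IC4 < IC5 ✗ → not eligible.
Pension Scheme — service 653 days ≥ 30 days ✓; age 45 ≥ 21 ✓; site Denver ✗ (not Richmond) → not eligible.
Adoption Assistance — service 653 days < 24 months (≈720 days) ✗ → not eligible.
Spot Bonus Program — service 653 days ≥ 12 months (≈360 days) ✓; rating 3 ≥ 3 ✓; 40 hrs/wk ≥ 24 ✓ → eligible.
401(k) Plan — status full-time ✓ (not excluded); service 653 days < 24 months (≈720 days) ✗ → not eligible.

Spot Bonus Program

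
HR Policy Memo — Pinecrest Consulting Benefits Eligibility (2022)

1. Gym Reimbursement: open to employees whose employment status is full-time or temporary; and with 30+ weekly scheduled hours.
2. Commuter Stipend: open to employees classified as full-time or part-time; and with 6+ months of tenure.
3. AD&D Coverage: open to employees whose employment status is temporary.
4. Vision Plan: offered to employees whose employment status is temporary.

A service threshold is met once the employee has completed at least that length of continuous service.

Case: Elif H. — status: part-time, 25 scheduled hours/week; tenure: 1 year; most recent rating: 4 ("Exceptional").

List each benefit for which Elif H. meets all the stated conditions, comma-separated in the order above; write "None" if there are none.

Gym Reimbursement — status part-time ✗ (requires full-time or temporary) → not eligible.
Commuter Stipend — status part-time ✓; service 1 year ≥ 6 months (≈180 days) ✓ → eligible.
AD&D Coverage — status part-time ✗ (requires temporary) → not eligible.
Vision Plan — status part-time ✗ (requires temporary) → not eligible.

Commuter Stipend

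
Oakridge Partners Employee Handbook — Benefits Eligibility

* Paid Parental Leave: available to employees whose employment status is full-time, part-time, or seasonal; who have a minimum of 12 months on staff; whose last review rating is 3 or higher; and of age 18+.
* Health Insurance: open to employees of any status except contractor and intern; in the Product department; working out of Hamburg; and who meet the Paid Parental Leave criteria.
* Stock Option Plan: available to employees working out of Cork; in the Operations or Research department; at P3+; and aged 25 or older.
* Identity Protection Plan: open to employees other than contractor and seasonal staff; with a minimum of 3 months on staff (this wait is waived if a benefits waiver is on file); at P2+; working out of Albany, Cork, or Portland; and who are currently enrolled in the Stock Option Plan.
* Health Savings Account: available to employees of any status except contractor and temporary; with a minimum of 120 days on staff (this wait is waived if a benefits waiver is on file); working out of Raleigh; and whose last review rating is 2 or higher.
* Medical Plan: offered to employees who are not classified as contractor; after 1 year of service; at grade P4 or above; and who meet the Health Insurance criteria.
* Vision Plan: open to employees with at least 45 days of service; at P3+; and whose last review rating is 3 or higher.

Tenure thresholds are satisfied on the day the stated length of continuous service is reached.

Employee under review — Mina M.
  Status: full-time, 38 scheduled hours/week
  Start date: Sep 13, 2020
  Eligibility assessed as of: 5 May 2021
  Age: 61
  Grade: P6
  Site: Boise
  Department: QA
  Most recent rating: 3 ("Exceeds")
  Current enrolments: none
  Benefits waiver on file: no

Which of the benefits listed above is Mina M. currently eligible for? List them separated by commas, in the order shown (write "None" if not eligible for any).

Vision Plan

Service from Sep 13, 2020 to 5 May 2021: 234 days.
Paid Parental Leave — status full-time ✓; service 234 days < 12 months (≈360 days) ✗ → not eligible.
Health Insurance — status full-time ✓ (not excluded); dept QA ✗ → not eligible.
Stock Option Plan — site Boise ✗ (not Cork) → not eligible.
Identity Protection Plan — status full-time ✓ (not excluded); no waiver, service 234 days ≥ 3 months (≈90 days) ✓; grade P6 ≥ P2 ✓; site Boise ✗ (not Albany, Cork, or Portland) → not eligible.
Health Savings Account — status full-time ✓ (not excluded); no waiver, service 234 days ≥ 120 days ✓; site Boise ✗ (not Raleigh) → not eligible.
Medical Plan — status full-time ✓ (not excluded); service 234 days < 1 year (≈365 days) ✗ → not eligible.
Vision Plan — service 234 days ≥ 45 days ✓; grade P6 ≥ P3 ✓; rating 3 ≥ 3 ✓ → eligible.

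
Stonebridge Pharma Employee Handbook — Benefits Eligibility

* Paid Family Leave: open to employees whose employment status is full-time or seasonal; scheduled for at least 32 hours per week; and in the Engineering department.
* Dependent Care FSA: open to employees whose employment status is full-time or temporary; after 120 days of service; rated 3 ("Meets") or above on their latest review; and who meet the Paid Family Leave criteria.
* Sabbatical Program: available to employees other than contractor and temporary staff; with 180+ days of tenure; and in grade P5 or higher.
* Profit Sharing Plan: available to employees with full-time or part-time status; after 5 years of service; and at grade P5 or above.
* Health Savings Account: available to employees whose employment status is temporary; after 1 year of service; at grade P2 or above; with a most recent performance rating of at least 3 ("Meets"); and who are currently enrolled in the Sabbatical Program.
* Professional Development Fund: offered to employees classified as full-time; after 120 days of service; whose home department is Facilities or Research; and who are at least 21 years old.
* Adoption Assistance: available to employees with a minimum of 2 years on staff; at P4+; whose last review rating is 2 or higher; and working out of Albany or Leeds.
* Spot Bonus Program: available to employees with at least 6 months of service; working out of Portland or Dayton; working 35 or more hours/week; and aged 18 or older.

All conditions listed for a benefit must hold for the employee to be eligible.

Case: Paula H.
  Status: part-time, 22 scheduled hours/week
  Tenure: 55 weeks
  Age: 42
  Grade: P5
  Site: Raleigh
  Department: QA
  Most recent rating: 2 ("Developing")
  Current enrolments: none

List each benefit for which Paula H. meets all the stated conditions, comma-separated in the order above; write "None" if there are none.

Sabbatical Program

Paid Family Leave — status part-time ✗ (requires full-time or seasonal) → not eligible.
Dependent Care FSA — status part-time ✗ (requires full-time or temporary) → not eligible.
Sabbatical Program — status part-time ✓ (not excluded); service 55 weeks ≥ 180 days ✓; grade P5 ≥ P5 ✓ → eligible.
Profit Sharing Plan — status part-time ✓; service 55 weeks < 5 years (≈1825 days) ✗ → not eligible.
Health Savings Account — status part-time ✗ (requires temporary) → not eligible.
Professional Development Fund — status part-time ✗ (requires full-time) → not eligible.
Adoption Assistance — service 55 weeks < 2 years (≈730 days) ✗ → not eligible.
Spot Bonus Program — service 55 weeks ≥ 6 months (≈180 days) ✓; site Raleigh ✗ (not Portland or Dayton) → not eligible.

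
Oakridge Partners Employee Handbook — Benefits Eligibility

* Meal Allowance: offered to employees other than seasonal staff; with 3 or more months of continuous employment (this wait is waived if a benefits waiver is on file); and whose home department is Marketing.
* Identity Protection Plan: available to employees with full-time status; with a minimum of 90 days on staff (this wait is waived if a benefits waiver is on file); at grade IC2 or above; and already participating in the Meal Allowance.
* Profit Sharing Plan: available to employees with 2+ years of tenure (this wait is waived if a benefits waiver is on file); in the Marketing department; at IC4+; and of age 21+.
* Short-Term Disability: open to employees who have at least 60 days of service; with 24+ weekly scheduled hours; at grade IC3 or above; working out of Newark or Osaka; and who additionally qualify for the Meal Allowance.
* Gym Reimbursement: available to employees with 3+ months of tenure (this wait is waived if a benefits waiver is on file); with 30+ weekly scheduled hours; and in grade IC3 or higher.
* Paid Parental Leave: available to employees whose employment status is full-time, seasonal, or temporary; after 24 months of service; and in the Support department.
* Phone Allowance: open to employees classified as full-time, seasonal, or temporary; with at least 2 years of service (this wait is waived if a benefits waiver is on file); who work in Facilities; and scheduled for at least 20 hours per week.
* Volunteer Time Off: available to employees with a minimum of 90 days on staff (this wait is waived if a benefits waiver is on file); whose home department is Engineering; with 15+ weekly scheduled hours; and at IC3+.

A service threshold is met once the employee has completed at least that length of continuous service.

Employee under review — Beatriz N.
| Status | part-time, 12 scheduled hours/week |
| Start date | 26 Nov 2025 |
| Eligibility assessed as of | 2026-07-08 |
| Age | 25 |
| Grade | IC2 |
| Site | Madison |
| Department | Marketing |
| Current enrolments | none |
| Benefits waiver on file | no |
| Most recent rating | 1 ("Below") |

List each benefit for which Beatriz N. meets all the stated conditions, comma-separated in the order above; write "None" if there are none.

Meal Allowance

Service from 26 Nov 2025 to 2026-07-08: 224 days.
Meal Allowance — status part-time ✓ (not excluded); no waiver, service 224 days ≥ 3 months (≈90 days) ✓; dept Marketing ✓ → eligible.
Identity Protection Plan — status part-time ✗ (requires full-time) → not eligible.
Profit Sharing Plan — no waiver, service 224 days < 2 years (≈730 days) ✗ → not eligible.
Short-Term Disability — service 224 days ≥ 60 days ✓; 12 hrs/wk < 24 ✗ → not eligible.
Gym Reimbursement — no waiver, service 224 days ≥ 3 months (≈90 days) ✓; 12 hrs/wk < 30 ✗ → not eligible.
Paid Parental Leave — status part-time ✗ (requires full-time, seasonal, or temporary) → not eligible.
Phone Allowance — status part-time ✗ (requires full-time, seasonal, or temporary) → not eligible.
Volunteer Time Off — no waiver, service 224 days ≥ 90 days ✓; dept Marketing ✗ → not eligible.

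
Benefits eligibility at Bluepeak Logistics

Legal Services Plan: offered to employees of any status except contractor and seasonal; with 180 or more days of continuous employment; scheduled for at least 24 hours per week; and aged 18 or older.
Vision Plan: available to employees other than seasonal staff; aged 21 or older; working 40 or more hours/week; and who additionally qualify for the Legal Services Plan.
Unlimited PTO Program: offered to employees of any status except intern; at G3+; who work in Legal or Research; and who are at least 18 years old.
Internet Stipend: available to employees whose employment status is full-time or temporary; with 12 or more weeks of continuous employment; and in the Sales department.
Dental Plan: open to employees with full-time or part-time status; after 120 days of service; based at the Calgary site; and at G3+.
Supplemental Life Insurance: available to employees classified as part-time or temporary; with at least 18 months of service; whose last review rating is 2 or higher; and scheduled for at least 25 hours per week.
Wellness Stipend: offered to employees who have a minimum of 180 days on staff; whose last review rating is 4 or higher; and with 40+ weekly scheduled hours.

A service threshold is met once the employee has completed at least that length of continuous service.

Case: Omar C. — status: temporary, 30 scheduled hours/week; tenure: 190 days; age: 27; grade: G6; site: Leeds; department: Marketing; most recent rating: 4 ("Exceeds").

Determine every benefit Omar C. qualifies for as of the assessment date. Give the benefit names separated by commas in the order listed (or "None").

Legal Services Plan

Legal Services Plan — status temporary ✓ (not excluded); service 190 days ≥ 180 days ✓; 30 hrs/wk ≥ 24 ✓; age 27 ≥ 18 ✓ → eligible.
Vision Plan — status temporary ✓ (not excluded); age 27 ≥ 21 ✓; 30 hrs/wk < 40 ✗ → not eligible.
Unlimited PTO Program — status temporary ✓ (not excluded); grade G6 ≥ G3 ✓; dept Marketing ✗ → not eligible.
Internet Stipend — status temporary ✓; service 190 days ≥ 12 weeks (≈84 days) ✓; dept Marketing ✗ → not eligible.
Dental Plan — status temporary ✗ (requires full-time or part-time) → not eligible.
Supplemental Life Insurance — status temporary ✓; service 190 days < 18 months (≈540 days) ✗ → not eligible.
Wellness Stipend — service 190 days ≥ 180 days ✓; rating 4 ≥ 4 ✓; 30 hrs/wk < 40 ✗ → not eligible.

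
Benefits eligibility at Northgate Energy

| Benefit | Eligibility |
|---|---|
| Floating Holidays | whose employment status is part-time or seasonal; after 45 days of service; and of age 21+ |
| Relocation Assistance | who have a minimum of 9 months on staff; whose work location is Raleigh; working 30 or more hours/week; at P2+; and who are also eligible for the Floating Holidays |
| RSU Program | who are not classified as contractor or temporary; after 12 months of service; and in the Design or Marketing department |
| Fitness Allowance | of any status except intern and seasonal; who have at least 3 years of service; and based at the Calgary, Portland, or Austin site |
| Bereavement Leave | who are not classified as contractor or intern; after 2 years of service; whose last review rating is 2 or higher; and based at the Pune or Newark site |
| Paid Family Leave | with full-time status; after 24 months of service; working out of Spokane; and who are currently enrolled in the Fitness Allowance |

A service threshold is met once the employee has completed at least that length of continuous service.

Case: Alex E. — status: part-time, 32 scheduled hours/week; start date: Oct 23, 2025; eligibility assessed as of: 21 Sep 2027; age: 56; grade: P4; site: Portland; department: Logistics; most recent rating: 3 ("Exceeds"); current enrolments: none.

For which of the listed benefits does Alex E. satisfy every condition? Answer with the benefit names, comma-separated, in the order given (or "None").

Floating Holidays

Service from Oct 23, 2025 to 21 Sep 2027: 698 days.
Floating Holidays — status part-time ✓; service 698 days ≥ 45 days ✓; age 56 ≥ 21 ✓ → eligible.
Relocation Assistance — service 698 days ≥ 9 months (≈270 days) ✓; site Portland ✗ (not Raleigh) → not eligible.
RSU Program — status part-time ✓ (not excluded); service 698 days ≥ 12 months (≈360 days) ✓; dept Logistics ✗ → not eligible.
Fitness Allowance — status part-time ✓ (not excluded); service 698 days < 3 years (≈1095 days) ✗ → not eligible.
Bereavement Leave — status part-time ✓ (not excluded); service 698 days < 2 years (≈730 days) ✗ → not eligible.
Paid Family Leave — status part-time ✗ (requires full-time) → not eligible.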